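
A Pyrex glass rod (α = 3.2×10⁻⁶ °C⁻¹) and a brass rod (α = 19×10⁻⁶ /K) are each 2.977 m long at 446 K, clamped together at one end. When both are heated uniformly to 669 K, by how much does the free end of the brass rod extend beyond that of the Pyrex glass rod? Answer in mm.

ΔT = 223 K
Pyrex glass: ΔL = 3.2×10⁻⁶ × 2.977 m × 223 = 2.1244×10⁻³ m = 2.1244 mm
brass: ΔL = 19×10⁻⁶ × 2.977 m × 223 = 1.2614×10⁻² m = 12.614 mm
difference = 12.614 − 2.1244 = 10.4896 mm

10.5 mm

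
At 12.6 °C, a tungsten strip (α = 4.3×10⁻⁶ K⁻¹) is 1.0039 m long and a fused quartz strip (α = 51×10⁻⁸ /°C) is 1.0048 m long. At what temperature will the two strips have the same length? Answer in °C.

L₁(1 + α₁ΔT) = L₂(1 + α₂ΔT) ⇒ ΔT = (L₂ − L₁)/(α₁L₁ − α₂L₂)
L₂ − L₁ = 1.0048 − 1.0039 = 9.00×10⁻⁴ m
α₁L₁ − α₂L₂ = 4.3×10⁻⁶×1.0039 − 51×10⁻⁸×1.0048 = 3.804322×10⁻⁶ m/K
ΔT = 9.00×10⁻⁴ / 3.804322×10⁻⁶ = 236.573 K
T = 12.6 + 236.573 = 249.173 °C

T = 249.2 °C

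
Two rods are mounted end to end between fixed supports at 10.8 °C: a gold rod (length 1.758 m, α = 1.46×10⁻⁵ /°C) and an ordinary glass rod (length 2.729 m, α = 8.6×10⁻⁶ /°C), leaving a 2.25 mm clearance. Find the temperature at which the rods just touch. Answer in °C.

Gap closes when ΔL₁ + ΔL₂ = 2.25 mm = 2.25×10⁻³ m
(α₁L₁ + α₂L₂)ΔT = g
α₁L₁ + α₂L₂ = 1.46×10⁻⁵×1.758 + 8.6×10⁻⁶×2.729 = 4.91362×10⁻⁵ m/K
ΔT = 2.25×10⁻³ / 4.91362×10⁻⁵ = 45.791 K
T = 10.8 + 45.791 = 56.591 °C

T = 56.6 °C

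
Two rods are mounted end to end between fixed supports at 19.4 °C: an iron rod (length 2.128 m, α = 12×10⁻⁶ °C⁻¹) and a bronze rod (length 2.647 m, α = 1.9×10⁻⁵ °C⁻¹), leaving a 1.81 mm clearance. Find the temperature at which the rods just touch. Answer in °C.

T = 43.3 °C

Gap closes when ΔL₁ + ΔL₂ = 1.81 mm = 1.81×10⁻³ m
(α₁L₁ + α₂L₂)ΔT = g
α₁L₁ + α₂L₂ = 12×10⁻⁶×2.128 + 1.9×10⁻⁵×2.647 = 7.5829×10⁻⁵ m/K
ΔT = 1.81×10⁻³ / 7.5829×10⁻⁵ = 23.869 K
T = 19.4 + 23.869 = 43.269 °C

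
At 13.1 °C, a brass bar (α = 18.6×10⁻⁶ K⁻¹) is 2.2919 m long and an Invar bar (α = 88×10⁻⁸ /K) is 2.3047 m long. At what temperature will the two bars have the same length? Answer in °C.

T = 328.4 °C

L₁(1 + α₁ΔT) = L₂(1 + α₂ΔT) ⇒ ΔT = (L₂ − L₁)/(α₁L₁ − α₂L₂)
L₂ − L₁ = 2.3047 − 2.2919 = 1.28×10⁻² m
α₁L₁ − α₂L₂ = 18.6×10⁻⁶×2.2919 − 88×10⁻⁸×2.3047 = 4.0601204×10⁻⁵ m/K
ΔT = 1.28×10⁻² / 4.0601204×10⁻⁵ = 315.262 K
T = 13.1 + 315.262 = 328.362 °C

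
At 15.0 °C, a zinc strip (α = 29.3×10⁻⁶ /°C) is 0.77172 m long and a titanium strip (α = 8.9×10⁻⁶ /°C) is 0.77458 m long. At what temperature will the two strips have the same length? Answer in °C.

T = 197.0 °C

Equal length when α₁L₁ΔT − α₂L₂ΔT = L₂ − L₁ = 2.86×10⁻³ m
α₁L₁ = 2.2611396×10⁻⁵, α₂L₂ = 6.893762×10⁻⁶ → Δ(αL) = 1.5717634×10⁻⁵ m/K
ΔT = 2.86×10⁻³ / 1.5717634×10⁻⁵ = 181.961 K, so T = 15.0 + 181.961 = 196.961 °C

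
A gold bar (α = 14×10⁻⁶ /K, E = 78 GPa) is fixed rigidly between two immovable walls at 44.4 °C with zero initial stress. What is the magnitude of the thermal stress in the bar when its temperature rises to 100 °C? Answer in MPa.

Fully constrained: the free strain ε = αΔT is blocked, so σ = Eε = EαΔT.
|ΔT| = 55.6 K
σ = 78.0×10⁹ × 14×10⁻⁶ × 55.6 = 6.07×10⁷ Pa

σ = 60.7 MPa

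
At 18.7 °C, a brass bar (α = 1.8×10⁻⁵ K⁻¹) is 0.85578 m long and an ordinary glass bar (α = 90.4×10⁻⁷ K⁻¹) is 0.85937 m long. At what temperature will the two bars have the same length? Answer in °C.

T = 488.9 °C

Equal length when α₁L₁ΔT − α₂L₂ΔT = L₂ − L₁ = 3.59×10⁻³ m
α₁L₁ = 1.540404×10⁻⁵, α₂L₂ = 7.7687048×10⁻⁶ → Δ(αL) = 7.6353352×10⁻⁶ m/K
ΔT = 3.59×10⁻³ / 7.6353352×10⁻⁶ = 470.182 K, so T = 18.7 + 470.182 = 488.882 °C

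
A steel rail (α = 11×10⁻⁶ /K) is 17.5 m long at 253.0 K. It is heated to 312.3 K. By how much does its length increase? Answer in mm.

|ΔT| = |312.3 − 253.0| = 59.3 K
ΔL = αL₀ΔT = (11×10⁻⁶)(17.5)(59.3) = 1.14×10⁻² m

ΔL = 11.4 mm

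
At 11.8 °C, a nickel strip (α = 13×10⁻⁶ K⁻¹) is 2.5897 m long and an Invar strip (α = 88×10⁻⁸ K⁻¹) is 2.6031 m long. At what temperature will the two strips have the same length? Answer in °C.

L₁(1 + α₁ΔT) = L₂(1 + α₂ΔT) ⇒ ΔT = (L₂ − L₁)/(α₁L₁ − α₂L₂)
L₂ − L₁ = 2.6031 − 2.5897 = 1.34×10⁻² m
α₁L₁ − α₂L₂ = 13×10⁻⁶×2.5897 − 88×10⁻⁸×2.6031 = 3.1375372×10⁻⁵ m/K
ΔT = 1.34×10⁻² / 3.1375372×10⁻⁵ = 427.087 K
T = 11.8 + 427.087 = 438.887 °C

T = 438.9 °C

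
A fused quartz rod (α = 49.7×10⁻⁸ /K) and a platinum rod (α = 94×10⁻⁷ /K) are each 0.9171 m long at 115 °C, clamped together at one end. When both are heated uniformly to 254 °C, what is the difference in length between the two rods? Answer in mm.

1.13 mm

ΔT = 139 K
fused quartz: ΔL = 49.7×10⁻⁸ × 0.9171 m × 139 = 6.3356×10⁻⁵ m = 0.063356 mm
platinum: ΔL = 94×10⁻⁷ × 0.9171 m × 139 = 1.1983×10⁻³ m = 1.1983 mm
difference = 1.1983 − 0.063356 = 1.134944 mm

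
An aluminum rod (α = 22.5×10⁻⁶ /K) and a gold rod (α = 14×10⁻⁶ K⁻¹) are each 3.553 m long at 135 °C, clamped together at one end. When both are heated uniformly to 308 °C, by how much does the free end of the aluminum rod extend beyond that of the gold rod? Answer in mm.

ΔT = 173 K
aluminum: ΔL = 22.5×10⁻⁶ × 3.553 m × 173 = 1.3830×10⁻² m = 13.830 mm
gold: ΔL = 14×10⁻⁶ × 3.553 m × 173 = 8.6054×10⁻³ m = 8.6054 mm
difference = 13.830 − 8.6054 = 5.2246 mm

5.22 mm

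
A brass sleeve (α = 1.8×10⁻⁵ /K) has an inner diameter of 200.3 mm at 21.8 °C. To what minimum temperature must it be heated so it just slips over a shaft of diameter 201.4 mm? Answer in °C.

Required Δd = 201.4 − 200.3 = 1.1 mm
Δd = αd₀ΔT ⇒ ΔT = Δd/(αd₀) = 1.1 / (1.8×10⁻⁵ × 200.3) = 305.10 K
T_min = 21.8 + 305.10 = 326.90 °C

T = 327 °C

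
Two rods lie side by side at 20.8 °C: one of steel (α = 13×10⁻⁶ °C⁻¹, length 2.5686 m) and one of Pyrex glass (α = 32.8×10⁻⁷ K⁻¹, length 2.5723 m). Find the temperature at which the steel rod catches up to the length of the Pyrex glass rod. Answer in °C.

T = 169.1 °C

Equal length when α₁L₁ΔT − α₂L₂ΔT = L₂ − L₁ = 3.70×10⁻³ m
α₁L₁ = 3.33918×10⁻⁵, α₂L₂ = 8.437144×10⁻⁶ → Δ(αL) = 2.4954656×10⁻⁵ m/K
ΔT = 3.70×10⁻³ / 2.4954656×10⁻⁵ = 148.269 K, so T = 20.8 + 148.269 = 169.069 °C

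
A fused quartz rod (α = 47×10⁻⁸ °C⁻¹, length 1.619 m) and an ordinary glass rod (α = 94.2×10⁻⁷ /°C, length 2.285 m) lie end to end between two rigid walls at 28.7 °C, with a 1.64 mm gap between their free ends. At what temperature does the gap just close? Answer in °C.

Gap closes when ΔL₁ + ΔL₂ = 1.64 mm = 1.64×10⁻³ m
(α₁L₁ + α₂L₂)ΔT = g
α₁L₁ + α₂L₂ = 47×10⁻⁸×1.619 + 94.2×10⁻⁷×2.285 = 2.228563×10⁻⁵ m/K
ΔT = 1.64×10⁻³ / 2.228563×10⁻⁵ = 73.59 K
T = 28.7 + 73.59 = 102.29 °C

T = 102 °C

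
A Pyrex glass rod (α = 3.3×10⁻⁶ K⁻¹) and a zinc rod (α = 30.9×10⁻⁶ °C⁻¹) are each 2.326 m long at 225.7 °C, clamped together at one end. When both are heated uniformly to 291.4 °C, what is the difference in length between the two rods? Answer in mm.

4.22 mm

ΔT = 65.7 K
Pyrex glass: ΔL = 3.3×10⁻⁶ × 2.326 m × 65.7 = 5.0430×10⁻⁴ m = 0.50430 mm
zinc: ΔL = 30.9×10⁻⁶ × 2.326 m × 65.7 = 4.7221×10⁻³ m = 4.7221 mm
difference = 4.7221 − 0.50430 = 4.2178 mm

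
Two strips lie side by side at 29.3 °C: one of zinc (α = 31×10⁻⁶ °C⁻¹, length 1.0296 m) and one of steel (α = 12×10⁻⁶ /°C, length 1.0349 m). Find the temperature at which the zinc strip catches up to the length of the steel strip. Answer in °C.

T = 301.1 °C

Equal length when α₁L₁ΔT − α₂L₂ΔT = L₂ − L₁ = 5.30×10⁻³ m
α₁L₁ = 3.19176×10⁻⁵, α₂L₂ = 1.24188×10⁻⁵ → Δ(αL) = 1.94988×10⁻⁵ m/K
ΔT = 5.30×10⁻³ / 1.94988×10⁻⁵ = 271.812 K, so T = 29.3 + 271.812 = 301.112 °C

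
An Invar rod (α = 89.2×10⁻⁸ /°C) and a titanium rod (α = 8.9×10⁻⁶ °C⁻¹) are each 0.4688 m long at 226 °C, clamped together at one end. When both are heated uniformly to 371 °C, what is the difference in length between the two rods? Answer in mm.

ΔT = 145 K
Invar: ΔL = 89.2×10⁻⁸ × 0.4688 m × 145 = 6.0635×10⁻⁵ m = 0.060635 mm
titanium: ΔL = 8.9×10⁻⁶ × 0.4688 m × 145 = 6.0499×10⁻⁴ m = 0.60499 mm
difference = 0.60499 − 0.060635 = 0.544355 mm

0.544 mm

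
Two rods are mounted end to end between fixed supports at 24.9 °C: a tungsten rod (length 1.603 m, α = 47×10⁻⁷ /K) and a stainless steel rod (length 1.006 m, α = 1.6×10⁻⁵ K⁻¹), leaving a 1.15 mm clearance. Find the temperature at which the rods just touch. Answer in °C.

α₁L₁ = 7.5341×10⁻⁶ m/K, α₂L₂ = 1.6096×10⁻⁵ m/K → total 2.36301×10⁻⁵ m/K
ΔT = g/(α₁L₁+α₂L₂) = 1.15×10⁻³ / 2.36301×10⁻⁵ = 48.667 K
T = 24.9 + 48.667 = 73.567 °C

T = 73.6 °C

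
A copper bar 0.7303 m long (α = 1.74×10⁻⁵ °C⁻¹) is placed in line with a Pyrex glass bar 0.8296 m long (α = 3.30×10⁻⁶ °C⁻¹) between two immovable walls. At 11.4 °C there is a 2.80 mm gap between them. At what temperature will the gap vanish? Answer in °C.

Gap closes when ΔL₁ + ΔL₂ = 2.80 mm = 2.80×10⁻³ m
(α₁L₁ + α₂L₂)ΔT = g
α₁L₁ + α₂L₂ = 1.74×10⁻⁵×0.7303 + 3.30×10⁻⁶×0.8296 = 1.54449×10⁻⁵ m/K
ΔT = 2.80×10⁻³ / 1.54449×10⁻⁵ = 181.29 K
T = 11.4 + 181.29 = 192.69 °C

T = 193 °C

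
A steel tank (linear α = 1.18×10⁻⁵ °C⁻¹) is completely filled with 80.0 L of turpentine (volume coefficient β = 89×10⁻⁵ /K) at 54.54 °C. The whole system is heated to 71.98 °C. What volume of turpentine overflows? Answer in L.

The tank also expands: β_container ≈ 3α = 3.54×10⁻⁵ /K
Net overflow = V₀(β_liq − 3α_cont)ΔT
β − 3α = 8.90×10⁻⁴ − 3.54×10⁻⁵ = 8.546×10⁻⁴ /K; ΔT = 17.44 K
ΔV = 80.0 × 8.546×10⁻⁴ × 17.44 = 1.19 L

1.19 L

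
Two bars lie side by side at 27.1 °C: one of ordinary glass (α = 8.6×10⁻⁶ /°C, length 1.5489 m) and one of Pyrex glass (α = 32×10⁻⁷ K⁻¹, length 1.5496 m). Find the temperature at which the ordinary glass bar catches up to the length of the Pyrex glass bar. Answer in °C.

L₁(1 + α₁ΔT) = L₂(1 + α₂ΔT) ⇒ ΔT = (L₂ − L₁)/(α₁L₁ − α₂L₂)
L₂ − L₁ = 1.5496 − 1.5489 = 7.00×10⁻⁴ m
α₁L₁ − α₂L₂ = 8.6×10⁻⁶×1.5489 − 32×10⁻⁷×1.5496 = 8.36182×10⁻⁶ m/K
ΔT = 7.00×10⁻⁴ / 8.36182×10⁻⁶ = 83.714 K
T = 27.1 + 83.714 = 110.814 °C

T = 110.8 °C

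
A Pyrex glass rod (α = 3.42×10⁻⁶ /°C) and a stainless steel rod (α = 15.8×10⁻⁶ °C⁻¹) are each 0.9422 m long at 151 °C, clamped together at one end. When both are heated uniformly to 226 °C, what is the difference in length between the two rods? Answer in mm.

ΔT = 75 K
Pyrex glass: ΔL = 3.42×10⁻⁶ × 0.9422 m × 75 = 2.4167×10⁻⁴ m = 0.24167 mm
stainless steel: ΔL = 15.8×10⁻⁶ × 0.9422 m × 75 = 1.1165×10⁻³ m = 1.1165 mm
difference = 1.1165 − 0.24167 = 0.87483 mm

0.875 mm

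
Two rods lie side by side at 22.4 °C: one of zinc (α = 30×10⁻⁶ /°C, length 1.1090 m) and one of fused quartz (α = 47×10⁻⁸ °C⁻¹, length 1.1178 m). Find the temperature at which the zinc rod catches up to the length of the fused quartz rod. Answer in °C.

Equal length when α₁L₁ΔT − α₂L₂ΔT = L₂ − L₁ = 8.80×10⁻³ m
α₁L₁ = 3.327×10⁻⁵, α₂L₂ = 5.25366×10⁻⁷ → Δ(αL) = 3.2744634×10⁻⁵ m/K
ΔT = 8.80×10⁻³ / 3.2744634×10⁻⁵ = 268.746 K, so T = 22.4 + 268.746 = 291.146 °C

T = 291.1 °C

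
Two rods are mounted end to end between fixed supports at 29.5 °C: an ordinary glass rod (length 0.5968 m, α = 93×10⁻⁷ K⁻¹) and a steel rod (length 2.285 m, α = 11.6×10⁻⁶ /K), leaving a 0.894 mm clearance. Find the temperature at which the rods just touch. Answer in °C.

Gap closes when ΔL₁ + ΔL₂ = 0.894 mm = 8.94×10⁻⁴ m
(α₁L₁ + α₂L₂)ΔT = g
α₁L₁ + α₂L₂ = 93×10⁻⁷×0.5968 + 11.6×10⁻⁶×2.285 = 3.205624×10⁻⁵ m/K
ΔT = 8.94×10⁻⁴ / 3.205624×10⁻⁵ = 27.888 K
T = 29.5 + 27.888 = 57.388 °C

T = 57.4 °C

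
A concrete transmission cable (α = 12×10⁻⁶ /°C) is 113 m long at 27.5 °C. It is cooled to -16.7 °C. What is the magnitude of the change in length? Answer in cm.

ΔL = 5.99 cm

|ΔT| = |-16.7 − 27.5| = 44.2 K
ΔL = αL₀ΔT = (12×10⁻⁶)(113)(44.2) = 5.99×10⁻² m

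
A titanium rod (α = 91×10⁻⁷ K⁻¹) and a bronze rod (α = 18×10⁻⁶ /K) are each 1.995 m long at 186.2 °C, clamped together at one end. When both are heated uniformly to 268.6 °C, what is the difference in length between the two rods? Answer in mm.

1.46 mm

ΔT = 82.4 K
titanium: ΔL = 91×10⁻⁷ × 1.995 m × 82.4 = 1.4959×10⁻³ m = 1.4959 mm
bronze: ΔL = 18×10⁻⁶ × 1.995 m × 82.4 = 2.9590×10⁻³ m = 2.9590 mm
difference = 2.9590 − 1.4959 = 1.4631 mm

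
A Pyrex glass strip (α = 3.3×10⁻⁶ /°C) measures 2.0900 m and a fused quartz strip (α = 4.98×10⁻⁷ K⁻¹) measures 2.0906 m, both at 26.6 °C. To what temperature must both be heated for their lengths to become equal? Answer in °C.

T = 129.1 °C

Equal length when α₁L₁ΔT − α₂L₂ΔT = L₂ − L₁ = 6.00×10⁻⁴ m
α₁L₁ = 6.897×10⁻⁶, α₂L₂ = 1.0411188×10⁻⁶ → Δ(αL) = 5.8558812×10⁻⁶ m/K
ΔT = 6.00×10⁻⁴ / 5.8558812×10⁻⁶ = 102.461 K, so T = 26.6 + 102.461 = 129.061 °C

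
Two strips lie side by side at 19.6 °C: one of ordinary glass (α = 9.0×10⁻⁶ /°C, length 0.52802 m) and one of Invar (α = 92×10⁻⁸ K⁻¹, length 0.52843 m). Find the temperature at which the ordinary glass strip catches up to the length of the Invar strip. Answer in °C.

T = 115.7 °C

L₁(1 + α₁ΔT) = L₂(1 + α₂ΔT) ⇒ ΔT = (L₂ − L₁)/(α₁L₁ − α₂L₂)
L₂ − L₁ = 0.52843 − 0.52802 = 4.10×10⁻⁴ m
α₁L₁ − α₂L₂ = 9.0×10⁻⁶×0.52802 − 92×10⁻⁸×0.52843 = 4.2660244×10⁻⁶ m/K
ΔT = 4.10×10⁻⁴ / 4.2660244×10⁻⁶ = 96.108 K
T = 19.6 + 96.108 = 115.708 °C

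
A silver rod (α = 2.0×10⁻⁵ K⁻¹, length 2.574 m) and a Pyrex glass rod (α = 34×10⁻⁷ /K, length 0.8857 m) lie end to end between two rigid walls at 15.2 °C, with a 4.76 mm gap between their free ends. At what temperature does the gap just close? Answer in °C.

T = 103 °C

α₁L₁ = 5.148×10⁻⁵ m/K, α₂L₂ = 3.01138×10⁻⁶ m/K → total 5.449138×10⁻⁵ m/K
ΔT = g/(α₁L₁+α₂L₂) = 4.76×10⁻³ / 5.449138×10⁻⁵ = 87.35 K
T = 15.2 + 87.35 = 102.55 °C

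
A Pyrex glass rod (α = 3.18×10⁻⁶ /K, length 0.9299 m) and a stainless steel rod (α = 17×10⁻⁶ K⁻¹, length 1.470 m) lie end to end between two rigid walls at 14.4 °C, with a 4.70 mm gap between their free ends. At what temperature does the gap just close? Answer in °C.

T = 183 °C

α₁L₁ = 2.957082×10⁻⁶ m/K, α₂L₂ = 2.499×10⁻⁵ m/K → total 2.7947082×10⁻⁵ m/K
ΔT = g/(α₁L₁+α₂L₂) = 4.70×10⁻³ / 2.7947082×10⁻⁵ = 168.17 K
T = 14.4 + 168.17 = 182.57 °C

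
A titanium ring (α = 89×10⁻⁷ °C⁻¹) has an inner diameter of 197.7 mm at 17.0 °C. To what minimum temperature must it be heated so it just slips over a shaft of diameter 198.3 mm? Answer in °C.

T = 358 °C

Required Δd = 198.3 − 197.7 = 0.6 mm
Δd = αd₀ΔT ⇒ ΔT = Δd/(αd₀) = 0.6 / (89×10⁻⁷ × 197.7) = 341.00 K
T_min = 17.0 + 341.00 = 358.00 °C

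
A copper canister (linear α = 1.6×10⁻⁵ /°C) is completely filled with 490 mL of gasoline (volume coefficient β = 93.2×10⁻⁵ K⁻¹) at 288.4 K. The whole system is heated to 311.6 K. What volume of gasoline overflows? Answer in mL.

10.0 mL

The canister also expands: β_container ≈ 3α = 4.8×10⁻⁵ /K
Net overflow = V₀(β_liq − 3α_cont)ΔT
β − 3α = 9.32×10⁻⁴ − 4.8×10⁻⁵ = 8.84×10⁻⁴ /K; ΔT = 23.2 K
ΔV = 490 × 8.84×10⁻⁴ × 23.2 = 10.0 mL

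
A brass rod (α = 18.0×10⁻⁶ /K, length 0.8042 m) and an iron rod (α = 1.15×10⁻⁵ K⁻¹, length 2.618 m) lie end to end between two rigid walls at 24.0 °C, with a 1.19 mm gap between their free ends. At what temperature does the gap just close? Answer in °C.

Gap closes when ΔL₁ + ΔL₂ = 1.19 mm = 1.19×10⁻³ m
(α₁L₁ + α₂L₂)ΔT = g
α₁L₁ + α₂L₂ = 18.0×10⁻⁶×0.8042 + 1.15×10⁻⁵×2.618 = 4.45826×10⁻⁵ m/K
ΔT = 1.19×10⁻³ / 4.45826×10⁻⁵ = 26.692 K
T = 24.0 + 26.692 = 50.692 °C

T = 50.7 °C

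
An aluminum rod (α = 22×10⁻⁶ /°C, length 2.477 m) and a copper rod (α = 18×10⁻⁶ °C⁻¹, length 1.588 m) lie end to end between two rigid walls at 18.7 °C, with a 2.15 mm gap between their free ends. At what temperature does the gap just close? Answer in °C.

T = 44.6 °C

α₁L₁ = 5.4494×10⁻⁵ m/K, α₂L₂ = 2.8584×10⁻⁵ m/K → total 8.3078×10⁻⁵ m/K
ΔT = g/(α₁L₁+α₂L₂) = 2.15×10⁻³ / 8.3078×10⁻⁵ = 25.879 K
T = 18.7 + 25.879 = 44.579 °C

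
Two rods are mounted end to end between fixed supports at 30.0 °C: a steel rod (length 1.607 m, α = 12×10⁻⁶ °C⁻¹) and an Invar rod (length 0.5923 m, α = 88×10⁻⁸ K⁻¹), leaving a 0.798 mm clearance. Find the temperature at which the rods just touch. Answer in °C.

Gap closes when ΔL₁ + ΔL₂ = 0.798 mm = 7.98×10⁻⁴ m
(α₁L₁ + α₂L₂)ΔT = g
α₁L₁ + α₂L₂ = 12×10⁻⁶×1.607 + 88×10⁻⁸×0.5923 = 1.9805224×10⁻⁵ m/K
ΔT = 7.98×10⁻⁴ / 1.9805224×10⁻⁵ = 40.292 K
T = 30.0 + 40.292 = 70.292 °C

T = 70.3 °C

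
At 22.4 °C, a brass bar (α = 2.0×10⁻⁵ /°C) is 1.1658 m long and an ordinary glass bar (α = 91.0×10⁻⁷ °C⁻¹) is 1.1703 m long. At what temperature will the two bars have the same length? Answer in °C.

Equal length when α₁L₁ΔT − α₂L₂ΔT = L₂ − L₁ = 4.50×10⁻³ m
α₁L₁ = 2.3316×10⁻⁵, α₂L₂ = 1.064973×10⁻⁵ → Δ(αL) = 1.266627×10⁻⁵ m/K
ΔT = 4.50×10⁻³ / 1.266627×10⁻⁵ = 355.274 K, so T = 22.4 + 355.274 = 377.674 °C

T = 377.7 °C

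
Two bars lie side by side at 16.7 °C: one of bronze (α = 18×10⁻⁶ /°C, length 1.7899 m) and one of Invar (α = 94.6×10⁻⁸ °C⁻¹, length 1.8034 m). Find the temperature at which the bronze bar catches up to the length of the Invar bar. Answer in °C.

Equal length when α₁L₁ΔT − α₂L₂ΔT = L₂ − L₁ = 1.35×10⁻² m
α₁L₁ = 3.22182×10⁻⁵, α₂L₂ = 1.7060164×10⁻⁶ → Δ(αL) = 3.05121836×10⁻⁵ m/K
ΔT = 1.35×10⁻² / 3.05121836×10⁻⁵ = 442.446 K, so T = 16.7 + 442.446 = 459.146 °C

T = 459.1 °C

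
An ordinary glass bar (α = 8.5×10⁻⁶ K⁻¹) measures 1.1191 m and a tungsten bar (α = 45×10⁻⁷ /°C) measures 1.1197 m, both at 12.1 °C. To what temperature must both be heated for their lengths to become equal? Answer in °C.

T = 146.2 °C

L₁(1 + α₁ΔT) = L₂(1 + α₂ΔT) ⇒ ΔT = (L₂ − L₁)/(α₁L₁ − α₂L₂)
L₂ − L₁ = 1.1197 − 1.1191 = 6.00×10⁻⁴ m
α₁L₁ − α₂L₂ = 8.5×10⁻⁶×1.1191 − 45×10⁻⁷×1.1197 = 4.4737×10⁻⁶ m/K
ΔT = 6.00×10⁻⁴ / 4.4737×10⁻⁶ = 134.117 K
T = 12.1 + 134.117 = 146.217 °C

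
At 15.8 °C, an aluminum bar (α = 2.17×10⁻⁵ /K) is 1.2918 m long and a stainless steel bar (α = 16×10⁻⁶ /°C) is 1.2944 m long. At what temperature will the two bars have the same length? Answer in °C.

L₁(1 + α₁ΔT) = L₂(1 + α₂ΔT) ⇒ ΔT = (L₂ − L₁)/(α₁L₁ − α₂L₂)
L₂ − L₁ = 1.2944 − 1.2918 = 2.60×10⁻³ m
α₁L₁ − α₂L₂ = 2.17×10⁻⁵×1.2918 − 16×10⁻⁶×1.2944 = 7.32166×10⁻⁶ m/K
ΔT = 2.60×10⁻³ / 7.32166×10⁻⁶ = 355.111 K
T = 15.8 + 355.111 = 370.911 °C

T = 370.9 °C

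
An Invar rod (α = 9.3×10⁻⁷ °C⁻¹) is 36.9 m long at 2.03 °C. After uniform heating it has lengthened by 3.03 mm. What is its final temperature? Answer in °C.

T = 90.3 °C

ΔL = αL₀ΔT ⇒ ΔT = ΔL / (αL₀)
ΔT = 3.03×10⁻³ m / (9.3×10⁻⁷ × 36.9 m) = 88.294 K
T = 2.03 + 88.294 = 90.324 °C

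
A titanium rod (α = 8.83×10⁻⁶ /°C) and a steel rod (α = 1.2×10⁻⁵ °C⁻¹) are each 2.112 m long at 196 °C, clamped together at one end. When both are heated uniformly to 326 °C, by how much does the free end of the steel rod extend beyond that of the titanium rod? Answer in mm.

ΔT = 130 K
titanium: ΔL = 8.83×10⁻⁶ × 2.112 m × 130 = 2.4244×10⁻³ m = 2.4244 mm
steel: ΔL = 1.2×10⁻⁵ × 2.112 m × 130 = 3.2947×10⁻³ m = 3.2947 mm
difference = 3.2947 − 2.4244 = 0.8703 mm

0.870 mm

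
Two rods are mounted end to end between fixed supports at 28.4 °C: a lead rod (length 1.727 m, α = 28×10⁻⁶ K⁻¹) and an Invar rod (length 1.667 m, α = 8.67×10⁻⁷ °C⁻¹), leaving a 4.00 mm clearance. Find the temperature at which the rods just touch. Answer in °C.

α₁L₁ = 4.8356×10⁻⁵ m/K, α₂L₂ = 1.445289×10⁻⁶ m/K → total 4.9801289×10⁻⁵ m/K
ΔT = g/(α₁L₁+α₂L₂) = 4.00×10⁻³ / 4.9801289×10⁻⁵ = 80.32 K
T = 28.4 + 80.32 = 108.72 °C

T = 109 °C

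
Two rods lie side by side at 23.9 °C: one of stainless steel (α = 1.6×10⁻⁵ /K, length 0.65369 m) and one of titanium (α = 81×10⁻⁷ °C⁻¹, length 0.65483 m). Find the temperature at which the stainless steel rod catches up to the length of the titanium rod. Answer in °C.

Equal length when α₁L₁ΔT − α₂L₂ΔT = L₂ − L₁ = 1.14×10⁻³ m
α₁L₁ = 1.045904×10⁻⁵, α₂L₂ = 5.304123×10⁻⁶ → Δ(αL) = 5.154917×10⁻⁶ m/K
ΔT = 1.14×10⁻³ / 5.154917×10⁻⁶ = 221.148 K, so T = 23.9 + 221.148 = 245.048 °C

T = 245.0 °C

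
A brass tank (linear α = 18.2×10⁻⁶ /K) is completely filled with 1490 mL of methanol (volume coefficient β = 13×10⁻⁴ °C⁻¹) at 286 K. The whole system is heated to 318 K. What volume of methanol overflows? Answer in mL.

The tank also expands: β_container ≈ 3α = 5.46×10⁻⁵ /K
Net overflow = V₀(β_liq − 3α_cont)ΔT
β − 3α = 1.30×10⁻³ − 5.46×10⁻⁵ = 1.2454×10⁻³ /K; ΔT = 32 K
ΔV = 1490 × 1.2454×10⁻³ × 32 = 59.4 mL

59.4 mL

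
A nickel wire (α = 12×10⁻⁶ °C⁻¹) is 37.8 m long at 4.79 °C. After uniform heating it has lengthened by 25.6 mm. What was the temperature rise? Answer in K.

ΔL = αL₀ΔT ⇒ ΔT = ΔL / (αL₀)
ΔT = 25.6×10⁻³ m / (12×10⁻⁶ × 37.8 m) = 56.437 K

ΔT = 56.4 K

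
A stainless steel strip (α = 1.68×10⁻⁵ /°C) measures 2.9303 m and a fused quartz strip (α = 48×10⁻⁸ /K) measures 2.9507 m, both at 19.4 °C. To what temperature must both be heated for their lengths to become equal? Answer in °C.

T = 446.1 °C

L₁(1 + α₁ΔT) = L₂(1 + α₂ΔT) ⇒ ΔT = (L₂ − L₁)/(α₁L₁ − α₂L₂)
L₂ − L₁ = 2.9507 − 2.9303 = 2.04×10⁻² m
α₁L₁ − α₂L₂ = 1.68×10⁻⁵×2.9303 − 48×10⁻⁸×2.9507 = 4.7812704×10⁻⁵ m/K
ΔT = 2.04×10⁻² / 4.7812704×10⁻⁵ = 426.665 K
T = 19.4 + 426.665 = 446.065 °C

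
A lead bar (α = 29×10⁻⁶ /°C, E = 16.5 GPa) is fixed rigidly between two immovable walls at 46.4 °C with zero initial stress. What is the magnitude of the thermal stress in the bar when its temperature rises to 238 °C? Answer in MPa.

Fully constrained: the free strain ε = αΔT is blocked, so σ = Eε = EαΔT.
|ΔT| = 191.6 K
σ = 16.5×10⁹ × 29×10⁻⁶ × 191.6 = 9.17×10⁷ Pa

σ = 91.7 MPa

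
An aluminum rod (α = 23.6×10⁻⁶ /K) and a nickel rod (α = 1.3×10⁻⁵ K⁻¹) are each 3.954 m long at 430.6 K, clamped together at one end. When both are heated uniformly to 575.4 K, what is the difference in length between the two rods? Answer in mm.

ΔT = 144.8 K
aluminum: ΔL = 23.6×10⁻⁶ × 3.954 m × 144.8 = 1.3512×10⁻² m = 13.512 mm
nickel: ΔL = 1.3×10⁻⁵ × 3.954 m × 144.8 = 7.4430×10⁻³ m = 7.4430 mm
difference = 13.512 − 7.4430 = 6.069 mm

6.07 mm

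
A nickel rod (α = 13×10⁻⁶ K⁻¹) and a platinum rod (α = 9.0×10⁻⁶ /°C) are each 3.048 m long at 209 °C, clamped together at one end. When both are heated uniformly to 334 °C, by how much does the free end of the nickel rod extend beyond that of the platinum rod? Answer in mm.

ΔT = 125 K
nickel: ΔL = 13×10⁻⁶ × 3.048 m × 125 = 4.9530×10⁻³ m = 4.9530 mm
platinum: ΔL = 9.0×10⁻⁶ × 3.048 m × 125 = 3.4290×10⁻³ m = 3.4290 mm
difference = 4.9530 − 3.4290 = 1.524 mm

1.52 mm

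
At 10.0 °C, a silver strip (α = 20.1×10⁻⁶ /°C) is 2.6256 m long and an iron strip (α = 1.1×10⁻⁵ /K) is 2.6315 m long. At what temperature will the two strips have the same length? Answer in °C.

L₁(1 + α₁ΔT) = L₂(1 + α₂ΔT) ⇒ ΔT = (L₂ − L₁)/(α₁L₁ − α₂L₂)
L₂ − L₁ = 2.6315 − 2.6256 = 5.90×10⁻³ m
α₁L₁ − α₂L₂ = 20.1×10⁻⁶×2.6256 − 1.1×10⁻⁵×2.6315 = 2.382806×10⁻⁵ m/K
ΔT = 5.90×10⁻³ / 2.382806×10⁻⁵ = 247.607 K
T = 10.0 + 247.607 = 257.607 °C

T = 257.6 °C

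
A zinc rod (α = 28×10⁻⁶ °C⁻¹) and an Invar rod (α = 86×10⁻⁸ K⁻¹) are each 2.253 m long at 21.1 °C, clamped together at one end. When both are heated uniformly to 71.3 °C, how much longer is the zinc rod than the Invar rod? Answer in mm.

3.07 mm

ΔT = 50.2 K
zinc: ΔL = 28×10⁻⁶ × 2.253 m × 50.2 = 3.1668×10⁻³ m = 3.1668 mm
Invar: ΔL = 86×10⁻⁸ × 2.253 m × 50.2 = 9.7267×10⁻⁵ m = 0.097267 mm
difference = 3.1668 − 0.097267 = 3.069533 mm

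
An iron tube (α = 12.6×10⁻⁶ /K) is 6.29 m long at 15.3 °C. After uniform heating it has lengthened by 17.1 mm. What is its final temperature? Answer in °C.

ΔL = αL₀ΔT ⇒ ΔT = ΔL / (αL₀)
ΔT = 17.1×10⁻³ m / (12.6×10⁻⁶ × 6.29 m) = 215.76 K
T = 15.3 + 215.76 = 231.06 °C

T = 231 °C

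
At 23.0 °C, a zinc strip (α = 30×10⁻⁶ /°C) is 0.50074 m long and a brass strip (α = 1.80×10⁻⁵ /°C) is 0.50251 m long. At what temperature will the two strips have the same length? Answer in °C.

L₁(1 + α₁ΔT) = L₂(1 + α₂ΔT) ⇒ ΔT = (L₂ − L₁)/(α₁L₁ − α₂L₂)
L₂ − L₁ = 0.50251 − 0.50074 = 1.77×10⁻³ m
α₁L₁ − α₂L₂ = 30×10⁻⁶×0.50074 − 1.80×10⁻⁵×0.50251 = 5.97702×10⁻⁶ m/K
ΔT = 1.77×10⁻³ / 5.97702×10⁻⁶ = 296.134 K
T = 23.0 + 296.134 = 319.134 °C

T = 319.1 °C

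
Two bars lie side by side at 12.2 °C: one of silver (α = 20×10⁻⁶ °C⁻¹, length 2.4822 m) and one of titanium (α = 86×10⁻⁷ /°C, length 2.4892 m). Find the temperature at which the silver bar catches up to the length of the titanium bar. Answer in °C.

L₁(1 + α₁ΔT) = L₂(1 + α₂ΔT) ⇒ ΔT = (L₂ − L₁)/(α₁L₁ − α₂L₂)
L₂ − L₁ = 2.4892 − 2.4822 = 7.00×10⁻³ m
α₁L₁ − α₂L₂ = 20×10⁻⁶×2.4822 − 86×10⁻⁷×2.4892 = 2.823688×10⁻⁵ m/K
ΔT = 7.00×10⁻³ / 2.823688×10⁻⁵ = 247.903 K
T = 12.2 + 247.903 = 260.103 °C

T = 260.1 °C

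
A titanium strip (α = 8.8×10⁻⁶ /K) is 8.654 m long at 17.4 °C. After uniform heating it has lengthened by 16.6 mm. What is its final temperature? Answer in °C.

ΔL = αL₀ΔT ⇒ ΔT = ΔL / (αL₀)
ΔT = 16.6×10⁻³ m / (8.8×10⁻⁶ × 8.654 m) = 217.98 K
T = 17.4 + 217.98 = 235.38 °C

T = 235 °C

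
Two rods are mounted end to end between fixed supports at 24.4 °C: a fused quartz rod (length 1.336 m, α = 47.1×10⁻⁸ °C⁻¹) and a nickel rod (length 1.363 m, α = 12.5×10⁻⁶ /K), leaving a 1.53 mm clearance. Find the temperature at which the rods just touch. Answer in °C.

α₁L₁ = 6.29256×10⁻⁷ m/K, α₂L₂ = 1.70375×10⁻⁵ m/K → total 1.7666756×10⁻⁵ m/K
ΔT = g/(α₁L₁+α₂L₂) = 1.53×10⁻³ / 1.7666756×10⁻⁵ = 86.60 K
T = 24.4 + 86.60 = 111.00 °C

T = 111 °C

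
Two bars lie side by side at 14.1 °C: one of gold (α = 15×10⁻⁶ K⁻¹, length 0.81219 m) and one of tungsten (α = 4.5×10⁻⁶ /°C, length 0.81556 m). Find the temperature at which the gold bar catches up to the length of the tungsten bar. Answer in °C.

T = 410.0 °C

L₁(1 + α₁ΔT) = L₂(1 + α₂ΔT) ⇒ ΔT = (L₂ − L₁)/(α₁L₁ − α₂L₂)
L₂ − L₁ = 0.81556 − 0.81219 = 3.37×10⁻³ m
α₁L₁ − α₂L₂ = 15×10⁻⁶×0.81219 − 4.5×10⁻⁶×0.81556 = 8.51283×10⁻⁶ m/K
ΔT = 3.37×10⁻³ / 8.51283×10⁻⁶ = 395.873 K
T = 14.1 + 395.873 = 409.973 °C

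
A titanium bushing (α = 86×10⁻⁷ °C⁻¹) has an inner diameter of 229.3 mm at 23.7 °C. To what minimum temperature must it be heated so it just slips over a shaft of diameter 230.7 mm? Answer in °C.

T = 734 °C

Required Δd = 230.7 − 229.3 = 1.4 mm
Δd = αd₀ΔT ⇒ ΔT = Δd/(αd₀) = 1.4 / (86×10⁻⁷ × 229.3) = 709.95 K
T_min = 23.7 + 709.95 = 733.65 °C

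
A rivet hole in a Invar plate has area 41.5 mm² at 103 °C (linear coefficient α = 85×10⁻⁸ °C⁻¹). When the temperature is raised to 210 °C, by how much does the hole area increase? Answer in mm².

ΔA = 0.00755 mm²

Area coefficient ≈ 2α; |ΔT| = 107 K
ΔA = 2αA₀ΔT = 2(85×10⁻⁸)(41.5)(107) = 7.55×10⁻³ mm²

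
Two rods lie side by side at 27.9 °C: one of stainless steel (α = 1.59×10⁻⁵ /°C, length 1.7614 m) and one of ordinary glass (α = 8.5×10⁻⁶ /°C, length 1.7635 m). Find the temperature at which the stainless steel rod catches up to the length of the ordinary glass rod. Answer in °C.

L₁(1 + α₁ΔT) = L₂(1 + α₂ΔT) ⇒ ΔT = (L₂ − L₁)/(α₁L₁ − α₂L₂)
L₂ − L₁ = 1.7635 − 1.7614 = 2.10×10⁻³ m
α₁L₁ − α₂L₂ = 1.59×10⁻⁵×1.7614 − 8.5×10⁻⁶×1.7635 = 1.301651×10⁻⁵ m/K
ΔT = 2.10×10⁻³ / 1.301651×10⁻⁵ = 161.334 K
T = 27.9 + 161.334 = 189.234 °C

T = 189.2 °C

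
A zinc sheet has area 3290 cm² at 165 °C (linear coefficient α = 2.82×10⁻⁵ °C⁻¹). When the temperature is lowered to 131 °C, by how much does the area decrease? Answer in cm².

Area coefficient ≈ 2α; |ΔT| = 34 K
ΔA = 2αA₀ΔT = 2(2.82×10⁻⁵)(3290)(34) = 6.31 cm²

ΔA = 6.31 cm²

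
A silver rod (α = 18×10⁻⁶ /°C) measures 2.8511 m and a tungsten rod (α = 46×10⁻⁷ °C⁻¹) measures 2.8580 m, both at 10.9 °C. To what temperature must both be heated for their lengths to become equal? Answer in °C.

T = 191.7 °C

L₁(1 + α₁ΔT) = L₂(1 + α₂ΔT) ⇒ ΔT = (L₂ − L₁)/(α₁L₁ − α₂L₂)
L₂ − L₁ = 2.8580 − 2.8511 = 6.90×10⁻³ m
α₁L₁ − α₂L₂ = 18×10⁻⁶×2.8511 − 46×10⁻⁷×2.8580 = 3.8173×10⁻⁵ m/K
ΔT = 6.90×10⁻³ / 3.8173×10⁻⁵ = 180.756 K
T = 10.9 + 180.756 = 191.656 °C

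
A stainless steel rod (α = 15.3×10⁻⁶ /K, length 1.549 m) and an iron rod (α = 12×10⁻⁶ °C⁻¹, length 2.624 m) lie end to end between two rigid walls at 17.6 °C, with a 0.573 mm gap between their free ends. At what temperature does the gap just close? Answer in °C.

T = 28.0 °C

Gap closes when ΔL₁ + ΔL₂ = 0.573 mm = 5.73×10⁻⁴ m
(α₁L₁ + α₂L₂)ΔT = g
α₁L₁ + α₂L₂ = 15.3×10⁻⁶×1.549 + 12×10⁻⁶×2.624 = 5.51877×10⁻⁵ m/K
ΔT = 5.73×10⁻⁴ / 5.51877×10⁻⁵ = 10.383 K
T = 17.6 + 10.383 = 27.983 °C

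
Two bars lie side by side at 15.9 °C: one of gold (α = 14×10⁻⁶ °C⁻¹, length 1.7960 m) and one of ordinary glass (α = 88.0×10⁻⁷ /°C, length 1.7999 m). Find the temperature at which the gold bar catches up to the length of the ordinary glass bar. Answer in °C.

L₁(1 + α₁ΔT) = L₂(1 + α₂ΔT) ⇒ ΔT = (L₂ − L₁)/(α₁L₁ − α₂L₂)
L₂ − L₁ = 1.7999 − 1.7960 = 3.90×10⁻³ m
α₁L₁ − α₂L₂ = 14×10⁻⁶×1.7960 − 88.0×10⁻⁷×1.7999 = 9.30488×10⁻⁶ m/K
ΔT = 3.90×10⁻³ / 9.30488×10⁻⁶ = 419.135 K
T = 15.9 + 419.135 = 435.035 °C

T = 435.0 °C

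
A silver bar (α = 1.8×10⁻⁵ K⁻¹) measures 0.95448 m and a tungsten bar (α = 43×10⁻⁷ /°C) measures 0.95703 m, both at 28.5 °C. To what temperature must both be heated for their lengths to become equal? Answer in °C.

T = 223.7 °C

Equal length when α₁L₁ΔT − α₂L₂ΔT = L₂ − L₁ = 2.55×10⁻³ m
α₁L₁ = 1.718064×10⁻⁵, α₂L₂ = 4.115229×10⁻⁶ → Δ(αL) = 1.3065411×10⁻⁵ m/K
ΔT = 2.55×10⁻³ / 1.3065411×10⁻⁵ = 195.172 K, so T = 28.5 + 195.172 = 223.672 °C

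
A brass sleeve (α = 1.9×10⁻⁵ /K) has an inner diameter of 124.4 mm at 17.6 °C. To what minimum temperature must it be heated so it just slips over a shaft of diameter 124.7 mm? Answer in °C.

Required Δd = 124.7 − 124.4 = 0.3 mm
Δd = αd₀ΔT ⇒ ΔT = Δd/(αd₀) = 0.3 / (1.9×10⁻⁵ × 124.4) = 126.93 K
T_min = 17.6 + 126.93 = 144.53 °C

T = 145 °C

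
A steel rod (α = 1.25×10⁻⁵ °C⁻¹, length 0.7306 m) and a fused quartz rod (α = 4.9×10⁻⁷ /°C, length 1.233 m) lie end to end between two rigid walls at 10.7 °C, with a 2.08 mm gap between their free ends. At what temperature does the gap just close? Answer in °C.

T = 224 °C

α₁L₁ = 9.1325×10⁻⁶ m/K, α₂L₂ = 6.0417×10⁻⁷ m/K → total 9.73667×10⁻⁶ m/K
ΔT = g/(α₁L₁+α₂L₂) = 2.08×10⁻³ / 9.73667×10⁻⁶ = 213.63 K
T = 10.7 + 213.63 = 224.33 °C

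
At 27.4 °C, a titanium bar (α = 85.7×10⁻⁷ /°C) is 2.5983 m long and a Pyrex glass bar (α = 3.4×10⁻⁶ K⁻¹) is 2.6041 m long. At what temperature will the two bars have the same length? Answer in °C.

Equal length when α₁L₁ΔT − α₂L₂ΔT = L₂ − L₁ = 5.80×10⁻³ m
α₁L₁ = 2.2267431×10⁻⁵, α₂L₂ = 8.85394×10⁻⁶ → Δ(αL) = 1.3413491×10⁻⁵ m/K
ΔT = 5.80×10⁻³ / 1.3413491×10⁻⁵ = 432.400 K, so T = 27.4 + 432.400 = 459.800 °C

T = 459.8 °C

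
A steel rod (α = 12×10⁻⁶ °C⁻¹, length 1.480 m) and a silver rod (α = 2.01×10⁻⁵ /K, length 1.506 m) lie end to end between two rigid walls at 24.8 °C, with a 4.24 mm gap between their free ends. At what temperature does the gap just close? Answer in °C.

α₁L₁ = 1.776×10⁻⁵ m/K, α₂L₂ = 3.02706×10⁻⁵ m/K → total 4.80306×10⁻⁵ m/K
ΔT = g/(α₁L₁+α₂L₂) = 4.24×10⁻³ / 4.80306×10⁻⁵ = 88.28 K
T = 24.8 + 88.28 = 113.08 °C

T = 113 °C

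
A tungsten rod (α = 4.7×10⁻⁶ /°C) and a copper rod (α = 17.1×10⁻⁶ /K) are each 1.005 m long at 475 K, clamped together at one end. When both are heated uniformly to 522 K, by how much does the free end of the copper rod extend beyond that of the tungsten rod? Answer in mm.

0.586 mm

ΔT = 47 K
tungsten: ΔL = 4.7×10⁻⁶ × 1.005 m × 47 = 2.2200×10⁻⁴ m = 0.22200 mm
copper: ΔL = 17.1×10⁻⁶ × 1.005 m × 47 = 8.0772×10⁻⁴ m = 0.80772 mm
difference = 0.80772 − 0.22200 = 0.58572 mm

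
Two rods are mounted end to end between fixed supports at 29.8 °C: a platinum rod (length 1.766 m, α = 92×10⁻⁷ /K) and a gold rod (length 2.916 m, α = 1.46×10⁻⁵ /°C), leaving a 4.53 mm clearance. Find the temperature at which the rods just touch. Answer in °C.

T = 107 °C

α₁L₁ = 1.62472×10⁻⁵ m/K, α₂L₂ = 4.25736×10⁻⁵ m/K → total 5.88208×10⁻⁵ m/K
ΔT = g/(α₁L₁+α₂L₂) = 4.53×10⁻³ / 5.88208×10⁻⁵ = 77.01 K
T = 29.8 + 77.01 = 106.81 °C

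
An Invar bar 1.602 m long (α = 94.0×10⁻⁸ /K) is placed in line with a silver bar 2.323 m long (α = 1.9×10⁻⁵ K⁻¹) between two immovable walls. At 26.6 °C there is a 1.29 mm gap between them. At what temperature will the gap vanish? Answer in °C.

T = 54.9 °C

Gap closes when ΔL₁ + ΔL₂ = 1.29 mm = 1.29×10⁻³ m
(α₁L₁ + α₂L₂)ΔT = g
α₁L₁ + α₂L₂ = 94.0×10⁻⁸×1.602 + 1.9×10⁻⁵×2.323 = 4.564288×10⁻⁵ m/K
ΔT = 1.29×10⁻³ / 4.564288×10⁻⁵ = 28.263 K
T = 26.6 + 28.263 = 54.863 °C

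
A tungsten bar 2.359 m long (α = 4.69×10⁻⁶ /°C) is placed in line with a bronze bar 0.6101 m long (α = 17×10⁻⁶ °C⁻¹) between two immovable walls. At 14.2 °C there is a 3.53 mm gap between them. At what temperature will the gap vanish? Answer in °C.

T = 179 °C

α₁L₁ = 1.106371×10⁻⁵ m/K, α₂L₂ = 1.03717×10⁻⁵ m/K → total 2.143541×10⁻⁵ m/K
ΔT = g/(α₁L₁+α₂L₂) = 3.53×10⁻³ / 2.143541×10⁻⁵ = 164.68 K
T = 14.2 + 164.68 = 178.88 °C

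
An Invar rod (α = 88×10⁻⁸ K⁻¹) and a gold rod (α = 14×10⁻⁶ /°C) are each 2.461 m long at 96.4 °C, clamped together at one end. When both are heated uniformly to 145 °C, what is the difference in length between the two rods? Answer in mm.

ΔT = 48.6 K
Invar: ΔL = 88×10⁻⁸ × 2.461 m × 48.6 = 1.0525×10⁻⁴ m = 0.10525 mm
gold: ΔL = 14×10⁻⁶ × 2.461 m × 48.6 = 1.6745×10⁻³ m = 1.6745 mm
difference = 1.6745 − 0.10525 = 1.56925 mm

1.57 mm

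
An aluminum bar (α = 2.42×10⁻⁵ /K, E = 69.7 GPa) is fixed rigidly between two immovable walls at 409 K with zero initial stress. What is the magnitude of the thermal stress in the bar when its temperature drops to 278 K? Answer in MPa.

Fully constrained: the free strain ε = αΔT is blocked, so σ = Eε = EαΔT.
|ΔT| = 131 K
σ = 69.7×10⁹ × 2.42×10⁻⁵ × 131 = 2.21×10⁸ Pa

σ = 221 MPa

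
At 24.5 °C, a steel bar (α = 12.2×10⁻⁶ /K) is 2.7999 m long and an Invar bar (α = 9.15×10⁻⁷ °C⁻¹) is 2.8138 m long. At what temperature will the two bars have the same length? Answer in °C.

Equal length when α₁L₁ΔT − α₂L₂ΔT = L₂ − L₁ = 1.39×10⁻² m
α₁L₁ = 3.415878×10⁻⁵, α₂L₂ = 2.574627×10⁻⁶ → Δ(αL) = 3.1584153×10⁻⁵ m/K
ΔT = 1.39×10⁻² / 3.1584153×10⁻⁵ = 440.094 K, so T = 24.5 + 440.094 = 464.594 °C

T = 464.6 °C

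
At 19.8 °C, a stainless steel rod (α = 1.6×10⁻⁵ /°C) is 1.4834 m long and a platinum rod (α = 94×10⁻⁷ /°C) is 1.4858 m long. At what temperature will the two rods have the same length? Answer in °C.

T = 265.5 °C

L₁(1 + α₁ΔT) = L₂(1 + α₂ΔT) ⇒ ΔT = (L₂ − L₁)/(α₁L₁ − α₂L₂)
L₂ − L₁ = 1.4858 − 1.4834 = 2.40×10⁻³ m
α₁L₁ − α₂L₂ = 1.6×10⁻⁵×1.4834 − 94×10⁻⁷×1.4858 = 9.76788×10⁻⁶ m/K
ΔT = 2.40×10⁻³ / 9.76788×10⁻⁶ = 245.703 K
T = 19.8 + 245.703 = 265.503 °C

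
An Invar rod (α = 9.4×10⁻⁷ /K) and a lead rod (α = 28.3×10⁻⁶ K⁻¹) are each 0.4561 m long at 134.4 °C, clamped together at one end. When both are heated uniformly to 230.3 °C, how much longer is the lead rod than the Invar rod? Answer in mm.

1.20 mm

ΔT = 95.9 K
Invar: ΔL = 9.4×10⁻⁷ × 0.4561 m × 95.9 = 4.1116×10⁻⁵ m = 0.041116 mm
lead: ΔL = 28.3×10⁻⁶ × 0.4561 m × 95.9 = 1.2378×10⁻³ m = 1.2378 mm
difference = 1.2378 − 0.041116 = 1.196684 mm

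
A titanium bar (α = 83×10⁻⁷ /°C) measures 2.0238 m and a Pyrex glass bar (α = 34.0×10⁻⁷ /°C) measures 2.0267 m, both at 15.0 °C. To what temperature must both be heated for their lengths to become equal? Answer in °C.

L₁(1 + α₁ΔT) = L₂(1 + α₂ΔT) ⇒ ΔT = (L₂ − L₁)/(α₁L₁ − α₂L₂)
L₂ − L₁ = 2.0267 − 2.0238 = 2.90×10⁻³ m
α₁L₁ − α₂L₂ = 83×10⁻⁷×2.0238 − 34.0×10⁻⁷×2.0267 = 9.90676×10⁻⁶ m/K
ΔT = 2.90×10⁻³ / 9.90676×10⁻⁶ = 292.729 K
T = 15.0 + 292.729 = 307.729 °C

T = 307.7 °C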